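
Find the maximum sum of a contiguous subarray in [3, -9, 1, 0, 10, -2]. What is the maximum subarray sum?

Using Kadane's algorithm on [3, -9, 1, 0, 10, -2]:

Scanning through the array:
Position 1 (value -9): max_ending_here = -6, max_so_far = 3
Position 2 (value 1): max_ending_here = 1, max_so_far = 3
Position 3 (value 0): max_ending_here = 1, max_so_far = 3
Position 4 (value 10): max_ending_here = 11, max_so_far = 11
Position 5 (value -2): max_ending_here = 9, max_so_far = 11

Maximum subarray: [1, 0, 10]
Maximum sum: 11

The maximum subarray is [1, 0, 10] with sum 11. This subarray runs from index 2 to index 4.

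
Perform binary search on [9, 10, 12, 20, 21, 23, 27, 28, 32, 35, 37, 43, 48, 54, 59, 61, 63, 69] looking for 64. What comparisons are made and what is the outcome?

Binary search for 64 in [9, 10, 12, 20, 21, 23, 27, 28, 32, 35, 37, 43, 48, 54, 59, 61, 63, 69]:

lo=0, hi=17, mid=8, arr[mid]=32 -> 32 < 64, search right half
lo=9, hi=17, mid=13, arr[mid]=54 -> 54 < 64, search right half
lo=14, hi=17, mid=15, arr[mid]=61 -> 61 < 64, search right half
lo=16, hi=17, mid=16, arr[mid]=63 -> 63 < 64, search right half
lo=17, hi=17, mid=17, arr[mid]=69 -> 69 > 64, search left half
lo=17 > hi=16, target 64 not found

Binary search determines that 64 is not in the array after 5 comparisons. The search space was exhausted without finding the target.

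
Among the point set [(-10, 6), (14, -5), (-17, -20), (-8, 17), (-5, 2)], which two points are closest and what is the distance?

Computing all pairwise distances among 5 points:

d((-10, 6), (14, -5)) = 26.4008
d((-10, 6), (-17, -20)) = 26.9258
d((-10, 6), (-8, 17)) = 11.1803
d((-10, 6), (-5, 2)) = 6.4031 <-- minimum
d((14, -5), (-17, -20)) = 34.4384
d((14, -5), (-8, 17)) = 31.1127
d((14, -5), (-5, 2)) = 20.2485
d((-17, -20), (-8, 17)) = 38.0789
d((-17, -20), (-5, 2)) = 25.0599
d((-8, 17), (-5, 2)) = 15.2971

Closest pair: (-10, 6) and (-5, 2) with distance 6.4031

The closest pair is (-10, 6) and (-5, 2) with Euclidean distance 6.4031. For 5 points, brute-force pairwise comparison is shown above. For large n, the divide-and-conquer algorithm (sort by x, recurse on halves, check the dividing strip) achieves O(n log n).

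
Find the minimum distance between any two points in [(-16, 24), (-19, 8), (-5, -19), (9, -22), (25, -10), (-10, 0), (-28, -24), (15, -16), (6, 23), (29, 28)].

Computing all pairwise distances among 10 points:

d((-16, 24), (-19, 8)) = 16.2788
d((-16, 24), (-5, -19)) = 44.3847
d((-16, 24), (9, -22)) = 52.3546
d((-16, 24), (25, -10)) = 53.2635
d((-16, 24), (-10, 0)) = 24.7386
d((-16, 24), (-28, -24)) = 49.4773
d((-16, 24), (15, -16)) = 50.6063
d((-16, 24), (6, 23)) = 22.0227
d((-16, 24), (29, 28)) = 45.1774
d((-19, 8), (-5, -19)) = 30.4138
d((-19, 8), (9, -22)) = 41.0366
d((-19, 8), (25, -10)) = 47.5395
d((-19, 8), (-10, 0)) = 12.0416
d((-19, 8), (-28, -24)) = 33.2415
d((-19, 8), (15, -16)) = 41.6173
d((-19, 8), (6, 23)) = 29.1548
d((-19, 8), (29, 28)) = 52.0
d((-5, -19), (9, -22)) = 14.3178
d((-5, -19), (25, -10)) = 31.3209
d((-5, -19), (-10, 0)) = 19.6469
d((-5, -19), (-28, -24)) = 23.5372
d((-5, -19), (15, -16)) = 20.2237
d((-5, -19), (6, 23)) = 43.4166
d((-5, -19), (29, 28)) = 58.0086
d((9, -22), (25, -10)) = 20.0
d((9, -22), (-10, 0)) = 29.0689
d((9, -22), (-28, -24)) = 37.054
d((9, -22), (15, -16)) = 8.4853 <-- minimum
d((9, -22), (6, 23)) = 45.0999
d((9, -22), (29, 28)) = 53.8516
d((25, -10), (-10, 0)) = 36.4005
d((25, -10), (-28, -24)) = 54.8179
d((25, -10), (15, -16)) = 11.6619
d((25, -10), (6, 23)) = 38.0789
d((25, -10), (29, 28)) = 38.2099
d((-10, 0), (-28, -24)) = 30.0
d((-10, 0), (15, -16)) = 29.6816
d((-10, 0), (6, 23)) = 28.0179
d((-10, 0), (29, 28)) = 48.0104
d((-28, -24), (15, -16)) = 43.7379
d((-28, -24), (6, 23)) = 58.0086
d((-28, -24), (29, 28)) = 77.1557
d((15, -16), (6, 23)) = 40.025
d((15, -16), (29, 28)) = 46.1736
d((6, 23), (29, 28)) = 23.5372

Closest pair: (9, -22) and (15, -16) with distance 8.4853

The closest pair is (9, -22) and (15, -16) with Euclidean distance 8.4853. For 10 points, brute-force pairwise comparison is shown above. For large n, the divide-and-conquer algorithm (sort by x, recurse on halves, check the dividing strip) achieves O(n log n).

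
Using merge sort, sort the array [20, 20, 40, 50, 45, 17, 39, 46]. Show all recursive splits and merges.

Merge sort trace:

Split: [20, 20, 40, 50, 45, 17, 39, 46] -> [20, 20, 40, 50] and [45, 17, 39, 46]
  Split: [20, 20, 40, 50] -> [20, 20] and [40, 50]
    Split: [20, 20] -> [20] and [20]
    Merge: [20] + [20] -> [20, 20]
    Split: [40, 50] -> [40] and [50]
    Merge: [40] + [50] -> [40, 50]
  Merge: [20, 20] + [40, 50] -> [20, 20, 40, 50]
  Split: [45, 17, 39, 46] -> [45, 17] and [39, 46]
    Split: [45, 17] -> [45] and [17]
    Merge: [45] + [17] -> [17, 45]
    Split: [39, 46] -> [39] and [46]
    Merge: [39] + [46] -> [39, 46]
  Merge: [17, 45] + [39, 46] -> [17, 39, 45, 46]
Merge: [20, 20, 40, 50] + [17, 39, 45, 46] -> [17, 20, 20, 39, 40, 45, 46, 50]

Final sorted array: [17, 20, 20, 39, 40, 45, 46, 50]

The merge sort proceeds by recursively splitting the array and merging sorted halves.
After all merges, the sorted array is [17, 20, 20, 39, 40, 45, 46, 50].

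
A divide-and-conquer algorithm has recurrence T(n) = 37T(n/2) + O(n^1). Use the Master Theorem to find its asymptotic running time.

Master Theorem for T(n) = 37T(n/2) + O(n^1):

a = 37, b = 2, c = 1
log_b(a) = log_2(37) = 5.2095

Case 1: c = 1 < log_2(37) = 5.2095
T(n) = O(n^(log_2 37))

For T(n) = 37T(n/2) + O(n^1): log_2(37) = 5.2095. This is Case 1 of the Master Theorem (c < log_b(a), work dominated by leaves), giving O(n^(log_2 37)).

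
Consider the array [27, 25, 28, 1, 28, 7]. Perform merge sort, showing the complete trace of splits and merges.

Merge sort trace:

Split: [27, 25, 28, 1, 28, 7] -> [27, 25, 28] and [1, 28, 7]
  Split: [27, 25, 28] -> [27] and [25, 28]
    Split: [25, 28] -> [25] and [28]
    Merge: [25] + [28] -> [25, 28]
  Merge: [27] + [25, 28] -> [25, 27, 28]
  Split: [1, 28, 7] -> [1] and [28, 7]
    Split: [28, 7] -> [28] and [7]
    Merge: [28] + [7] -> [7, 28]
  Merge: [1] + [7, 28] -> [1, 7, 28]
Merge: [25, 27, 28] + [1, 7, 28] -> [1, 7, 25, 27, 28, 28]

Final sorted array: [1, 7, 25, 27, 28, 28]

The merge sort proceeds by recursively splitting the array and merging sorted halves.
After all merges, the sorted array is [1, 7, 25, 27, 28, 28].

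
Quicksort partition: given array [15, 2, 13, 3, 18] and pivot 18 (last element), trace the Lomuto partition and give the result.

Lomuto partition with pivot = 18:

Initial array: [15, 2, 13, 3, 18]

arr[0]=15 <= 18: swap with position 0, array becomes [15, 2, 13, 3, 18]
arr[1]=2 <= 18: swap with position 1, array becomes [15, 2, 13, 3, 18]
arr[2]=13 <= 18: swap with position 2, array becomes [15, 2, 13, 3, 18]
arr[3]=3 <= 18: swap with position 3, array becomes [15, 2, 13, 3, 18]

Place pivot at position 4: [15, 2, 13, 3, 18]
Pivot position: 4

After partitioning with pivot 18, the array becomes [15, 2, 13, 3, 18]. The pivot is placed at index 4. All elements to the left of the pivot are <= 18, and all elements to the right are > 18.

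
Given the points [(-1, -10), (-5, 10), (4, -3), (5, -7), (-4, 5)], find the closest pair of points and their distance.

Computing all pairwise distances among 5 points:

d((-1, -10), (-5, 10)) = 20.3961
d((-1, -10), (4, -3)) = 8.6023
d((-1, -10), (5, -7)) = 6.7082
d((-1, -10), (-4, 5)) = 15.2971
d((-5, 10), (4, -3)) = 15.8114
d((-5, 10), (5, -7)) = 19.7231
d((-5, 10), (-4, 5)) = 5.099
d((4, -3), (5, -7)) = 4.1231 <-- minimum
d((4, -3), (-4, 5)) = 11.3137
d((5, -7), (-4, 5)) = 15.0

Closest pair: (4, -3) and (5, -7) with distance 4.1231

The closest pair is (4, -3) and (5, -7) with Euclidean distance 4.1231. For 5 points, brute-force pairwise comparison is shown above. For large n, the divide-and-conquer algorithm (sort by x, recurse on halves, check the dividing strip) achieves O(n log n).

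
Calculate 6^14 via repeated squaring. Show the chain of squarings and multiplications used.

Computing 6^14 by squaring (build up from 6^1; each line after the first costs one multiplication):

6^1 = 6
6^2 = (6^1)^2 = 6^2 = 36
6^3 = 6 * 6^2 = 6 * 36 = 216
6^6 = (6^3)^2 = 216^2 = 46656
6^7 = 6 * 6^6 = 6 * 46656 = 279936
6^14 = (6^7)^2 = 279936^2 = 78364164096

Result: 78364164096
Multiplications needed: 5 (5 lines after 6^1)

6^14 = 78364164096. Using exponentiation by squaring, this requires 5 multiplications. The key idea: if the exponent is even, square the half-power; if odd, multiply by the base once.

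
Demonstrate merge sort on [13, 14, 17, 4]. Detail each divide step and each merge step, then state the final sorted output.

Merge sort trace:

Split: [13, 14, 17, 4] -> [13, 14] and [17, 4]
  Split: [13, 14] -> [13] and [14]
  Merge: [13] + [14] -> [13, 14]
  Split: [17, 4] -> [17] and [4]
  Merge: [17] + [4] -> [4, 17]
Merge: [13, 14] + [4, 17] -> [4, 13, 14, 17]

Final sorted array: [4, 13, 14, 17]

The merge sort proceeds by recursively splitting the array and merging sorted halves.
After all merges, the sorted array is [4, 13, 14, 17].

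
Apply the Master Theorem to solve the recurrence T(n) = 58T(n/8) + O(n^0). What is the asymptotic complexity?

Master Theorem for T(n) = 58T(n/8) + O(n^0):

a = 58, b = 8, c = 0
log_b(a) = log_8(58) = 1.9527

Case 1: c = 0 < log_8(58) = 1.9527
T(n) = O(n^(log_8 58))

For T(n) = 58T(n/8) + O(n^0): log_8(58) = 1.9527. This is Case 1 of the Master Theorem (c < log_b(a), work dominated by leaves), giving O(n^(log_8 58)).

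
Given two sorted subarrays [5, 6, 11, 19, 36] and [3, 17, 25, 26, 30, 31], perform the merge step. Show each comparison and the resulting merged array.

Merging process:

Compare 5 vs 3: take 3 from right. Merged: [3]
Compare 5 vs 17: take 5 from left. Merged: [3, 5]
Compare 6 vs 17: take 6 from left. Merged: [3, 5, 6]
Compare 11 vs 17: take 11 from left. Merged: [3, 5, 6, 11]
Compare 19 vs 17: take 17 from right. Merged: [3, 5, 6, 11, 17]
Compare 19 vs 25: take 19 from left. Merged: [3, 5, 6, 11, 17, 19]
Compare 36 vs 25: take 25 from right. Merged: [3, 5, 6, 11, 17, 19, 25]
Compare 36 vs 26: take 26 from right. Merged: [3, 5, 6, 11, 17, 19, 25, 26]
Compare 36 vs 30: take 30 from right. Merged: [3, 5, 6, 11, 17, 19, 25, 26, 30]
Compare 36 vs 31: take 31 from right. Merged: [3, 5, 6, 11, 17, 19, 25, 26, 30, 31]
Append remaining from left: [36]. Merged: [3, 5, 6, 11, 17, 19, 25, 26, 30, 31, 36]

Final merged array: [3, 5, 6, 11, 17, 19, 25, 26, 30, 31, 36]
Total comparisons: 10

The merged array is [3, 5, 6, 11, 17, 19, 25, 26, 30, 31, 36], requiring 10 comparisons. The merge step runs in O(n) time where n is the total number of elements.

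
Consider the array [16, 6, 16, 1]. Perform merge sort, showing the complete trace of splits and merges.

Merge sort trace:

Split: [16, 6, 16, 1] -> [16, 6] and [16, 1]
  Split: [16, 6] -> [16] and [6]
  Merge: [16] + [6] -> [6, 16]
  Split: [16, 1] -> [16] and [1]
  Merge: [16] + [1] -> [1, 16]
Merge: [6, 16] + [1, 16] -> [1, 6, 16, 16]

Final sorted array: [1, 6, 16, 16]

The merge sort proceeds by recursively splitting the array and merging sorted halves.
After all merges, the sorted array is [1, 6, 16, 16].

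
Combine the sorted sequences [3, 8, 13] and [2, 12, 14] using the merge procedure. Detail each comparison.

Merging process:

Compare 3 vs 2: take 2 from right. Merged: [2]
Compare 3 vs 12: take 3 from left. Merged: [2, 3]
Compare 8 vs 12: take 8 from left. Merged: [2, 3, 8]
Compare 13 vs 12: take 12 from right. Merged: [2, 3, 8, 12]
Compare 13 vs 14: take 13 from left. Merged: [2, 3, 8, 12, 13]
Append remaining from right: [14]. Merged: [2, 3, 8, 12, 13, 14]

Final merged array: [2, 3, 8, 12, 13, 14]
Total comparisons: 5

The merged array is [2, 3, 8, 12, 13, 14], requiring 5 comparisons. The merge step runs in O(n) time where n is the total number of elements.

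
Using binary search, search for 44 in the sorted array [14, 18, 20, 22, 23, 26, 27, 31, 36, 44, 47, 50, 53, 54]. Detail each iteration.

Binary search for 44 in [14, 18, 20, 22, 23, 26, 27, 31, 36, 44, 47, 50, 53, 54]:

lo=0, hi=13, mid=6, arr[mid]=27 -> 27 < 44, search right half
lo=7, hi=13, mid=10, arr[mid]=47 -> 47 > 44, search left half
lo=7, hi=9, mid=8, arr[mid]=36 -> 36 < 44, search right half
lo=9, hi=9, mid=9, arr[mid]=44 -> Found target at index 9!

Binary search finds 44 at index 9 after 4 comparisons. The search repeatedly halves the search space by comparing with the middle element.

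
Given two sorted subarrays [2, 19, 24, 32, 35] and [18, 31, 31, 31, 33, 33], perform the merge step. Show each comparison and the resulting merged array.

Merging process:

Compare 2 vs 18: take 2 from left. Merged: [2]
Compare 19 vs 18: take 18 from right. Merged: [2, 18]
Compare 19 vs 31: take 19 from left. Merged: [2, 18, 19]
Compare 24 vs 31: take 24 from left. Merged: [2, 18, 19, 24]
Compare 32 vs 31: take 31 from right. Merged: [2, 18, 19, 24, 31]
Compare 32 vs 31: take 31 from right. Merged: [2, 18, 19, 24, 31, 31]
Compare 32 vs 31: take 31 from right. Merged: [2, 18, 19, 24, 31, 31, 31]
Compare 32 vs 33: take 32 from left. Merged: [2, 18, 19, 24, 31, 31, 31, 32]
Compare 35 vs 33: take 33 from right. Merged: [2, 18, 19, 24, 31, 31, 31, 32, 33]
Compare 35 vs 33: take 33 from right. Merged: [2, 18, 19, 24, 31, 31, 31, 32, 33, 33]
Append remaining from left: [35]. Merged: [2, 18, 19, 24, 31, 31, 31, 32, 33, 33, 35]

Final merged array: [2, 18, 19, 24, 31, 31, 31, 32, 33, 33, 35]
Total comparisons: 10

The merged array is [2, 18, 19, 24, 31, 31, 31, 32, 33, 33, 35], requiring 10 comparisons. The merge step runs in O(n) time where n is the total number of elements.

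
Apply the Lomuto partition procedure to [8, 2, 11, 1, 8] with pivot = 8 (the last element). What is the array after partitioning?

Lomuto partition with pivot = 8:

Initial array: [8, 2, 11, 1, 8]

arr[0]=8 <= 8: swap with position 0, array becomes [8, 2, 11, 1, 8]
arr[1]=2 <= 8: swap with position 1, array becomes [8, 2, 11, 1, 8]
arr[2]=11 > 8: no swap
arr[3]=1 <= 8: swap with position 2, array becomes [8, 2, 1, 11, 8]

Place pivot at position 3: [8, 2, 1, 8, 11]
Pivot position: 3

After partitioning with pivot 8, the array becomes [8, 2, 1, 8, 11]. The pivot is placed at index 3. All elements to the left of the pivot are <= 8, and all elements to the right are > 8.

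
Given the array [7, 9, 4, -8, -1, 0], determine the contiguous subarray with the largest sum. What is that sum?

Using Kadane's algorithm on [7, 9, 4, -8, -1, 0]:

Scanning through the array:
Position 1 (value 9): max_ending_here = 16, max_so_far = 16
Position 2 (value 4): max_ending_here = 20, max_so_far = 20
Position 3 (value -8): max_ending_here = 12, max_so_far = 20
Position 4 (value -1): max_ending_here = 11, max_so_far = 20
Position 5 (value 0): max_ending_here = 11, max_so_far = 20

Maximum subarray: [7, 9, 4]
Maximum sum: 20

The maximum subarray is [7, 9, 4] with sum 20. This subarray runs from index 0 to index 2.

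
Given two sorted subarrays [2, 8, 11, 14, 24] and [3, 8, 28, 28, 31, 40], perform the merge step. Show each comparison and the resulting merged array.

Merging process:

Compare 2 vs 3: take 2 from left. Merged: [2]
Compare 8 vs 3: take 3 from right. Merged: [2, 3]
Compare 8 vs 8: take 8 from left. Merged: [2, 3, 8]
Compare 11 vs 8: take 8 from right. Merged: [2, 3, 8, 8]
Compare 11 vs 28: take 11 from left. Merged: [2, 3, 8, 8, 11]
Compare 14 vs 28: take 14 from left. Merged: [2, 3, 8, 8, 11, 14]
Compare 24 vs 28: take 24 from left. Merged: [2, 3, 8, 8, 11, 14, 24]
Append remaining from right: [28, 28, 31, 40]. Merged: [2, 3, 8, 8, 11, 14, 24, 28, 28, 31, 40]

Final merged array: [2, 3, 8, 8, 11, 14, 24, 28, 28, 31, 40]
Total comparisons: 7

The merged array is [2, 3, 8, 8, 11, 14, 24, 28, 28, 31, 40], requiring 7 comparisons. The merge step runs in O(n) time where n is the total number of elements.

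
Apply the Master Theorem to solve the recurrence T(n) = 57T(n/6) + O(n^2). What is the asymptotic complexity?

Master Theorem for T(n) = 57T(n/6) + O(n^2):

a = 57, b = 6, c = 2
log_b(a) = log_6(57) = 2.2565

Case 1: c = 2 < log_6(57) = 2.2565
T(n) = O(n^(log_6 57))

For T(n) = 57T(n/6) + O(n^2): log_6(57) = 2.2565. This is Case 1 of the Master Theorem (c < log_b(a), work dominated by leaves), giving O(n^(log_6 57)).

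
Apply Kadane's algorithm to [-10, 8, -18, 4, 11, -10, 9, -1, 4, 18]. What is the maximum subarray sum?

Using Kadane's algorithm on [-10, 8, -18, 4, 11, -10, 9, -1, 4, 18]:

Scanning through the array:
Position 1 (value 8): max_ending_here = 8, max_so_far = 8
Position 2 (value -18): max_ending_here = -10, max_so_far = 8
Position 3 (value 4): max_ending_here = 4, max_so_far = 8
Position 4 (value 11): max_ending_here = 15, max_so_far = 15
Position 5 (value -10): max_ending_here = 5, max_so_far = 15
Position 6 (value 9): max_ending_here = 14, max_so_far = 15
Position 7 (value -1): max_ending_here = 13, max_so_far = 15
Position 8 (value 4): max_ending_here = 17, max_so_far = 17
Position 9 (value 18): max_ending_here = 35, max_so_far = 35

Maximum subarray: [4, 11, -10, 9, -1, 4, 18]
Maximum sum: 35

The maximum subarray is [4, 11, -10, 9, -1, 4, 18] with sum 35. This subarray runs from index 3 to index 9.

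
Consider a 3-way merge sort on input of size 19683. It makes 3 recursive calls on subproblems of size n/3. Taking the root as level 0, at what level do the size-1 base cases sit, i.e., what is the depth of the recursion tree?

For divide and conquer with division factor 3:

Problem sizes at each level:
Level 0: 19683
Level 1: 6561
Level 2: 2187
Level 3: 729
Level 4: 243
Level 5: 81
Level 6: 27
Level 7: 9
Level 8: 3
Level 9: 1

The root is level 0 and the size-1 base case is level 9 (the tree spans levels 0 through 9, i.e. 10 levels counting the root), so the depth is the number of divisions: log_3(19683) = 9

The recursion tree depth is log_3(19683) = 9. At each level, the problem size is divided by 3, so it takes 9 divisions to reduce to a base case of size 1. The algorithm makes 3 recursive calls at each level.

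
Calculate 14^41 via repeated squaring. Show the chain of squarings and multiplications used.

Computing 14^41 by squaring (build up from 14^1; each line after the first costs one multiplication):

14^1 = 14
14^2 = (14^1)^2 = 14^2 = 196
14^4 = (14^2)^2 = 196^2 = 38416
14^5 = 14 * 14^4 = 14 * 38416 = 537824
14^10 = (14^5)^2 = 537824^2 = 289254654976
14^20 = (14^10)^2 = 289254654976^2 = 83668255425284801560576
14^40 = (14^20)^2 = 83668255425284801560576^2 = 7000376965910699630056503868178506524997451776
14^41 = 14 * 14^40 = 14 * 7000376965910699630056503868178506524997451776 = 98005277522749794820791054154499091349964324864

Result: 98005277522749794820791054154499091349964324864
Multiplications needed: 7 (7 lines after 14^1)

14^41 = 98005277522749794820791054154499091349964324864. Using exponentiation by squaring, this requires 7 multiplications. The key idea: if the exponent is even, square the half-power; if odd, multiply by the base once.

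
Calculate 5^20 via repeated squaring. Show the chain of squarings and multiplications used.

Computing 5^20 by squaring (build up from 5^1; each line after the first costs one multiplication):

5^1 = 5
5^2 = (5^1)^2 = 5^2 = 25
5^4 = (5^2)^2 = 25^2 = 625
5^5 = 5 * 5^4 = 5 * 625 = 3125
5^10 = (5^5)^2 = 3125^2 = 9765625
5^20 = (5^10)^2 = 9765625^2 = 95367431640625

Result: 95367431640625
Multiplications needed: 5 (5 lines after 5^1)

5^20 = 95367431640625. Using exponentiation by squaring, this requires 5 multiplications. The key idea: if the exponent is even, square the half-power; if odd, multiply by the base once.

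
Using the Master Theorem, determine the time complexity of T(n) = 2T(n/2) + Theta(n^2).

Master Theorem for T(n) = 2T(n/2) + O(n^2):

a = 2, b = 2, c = 2
log_b(a) = log_2(2) = 1.0000

Case 3: c = 2 > log_2(2) = 1.0000
T(n) = O(n^2) = O(n^2)

For T(n) = 2T(n/2) + O(n^2): log_2(2) = 1.0000. This is Case 3 of the Master Theorem (c > log_b(a), work dominated by root), giving O(n^2).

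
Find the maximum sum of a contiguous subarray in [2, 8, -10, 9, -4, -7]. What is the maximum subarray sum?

Using Kadane's algorithm on [2, 8, -10, 9, -4, -7]:

Scanning through the array:
Position 1 (value 8): max_ending_here = 10, max_so_far = 10
Position 2 (value -10): max_ending_here = 0, max_so_far = 10
Position 3 (value 9): max_ending_here = 9, max_so_far = 10
Position 4 (value -4): max_ending_here = 5, max_so_far = 10
Position 5 (value -7): max_ending_here = -2, max_so_far = 10

Maximum subarray: [2, 8]
Maximum sum: 10

The maximum subarray is [2, 8] with sum 10. This subarray runs from index 0 to index 1.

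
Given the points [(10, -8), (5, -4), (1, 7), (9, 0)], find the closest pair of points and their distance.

Computing all pairwise distances among 4 points:

d((10, -8), (5, -4)) = 6.4031
d((10, -8), (1, 7)) = 17.4929
d((10, -8), (9, 0)) = 8.0623
d((5, -4), (1, 7)) = 11.7047
d((5, -4), (9, 0)) = 5.6569 <-- minimum
d((1, 7), (9, 0)) = 10.6301

Closest pair: (5, -4) and (9, 0) with distance 5.6569

The closest pair is (5, -4) and (9, 0) with Euclidean distance 5.6569. For 4 points, brute-force pairwise comparison is shown above. For large n, the divide-and-conquer algorithm (sort by x, recurse on halves, check the dividing strip) achieves O(n log n).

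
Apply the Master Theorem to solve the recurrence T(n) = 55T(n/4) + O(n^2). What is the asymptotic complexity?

Master Theorem for T(n) = 55T(n/4) + O(n^2):

a = 55, b = 4, c = 2
log_b(a) = log_4(55) = 2.8907

Case 1: c = 2 < log_4(55) = 2.8907
T(n) = O(n^(log_4 55))

For T(n) = 55T(n/4) + O(n^2): log_4(55) = 2.8907. This is Case 1 of the Master Theorem (c < log_b(a), work dominated by leaves), giving O(n^(log_4 55)).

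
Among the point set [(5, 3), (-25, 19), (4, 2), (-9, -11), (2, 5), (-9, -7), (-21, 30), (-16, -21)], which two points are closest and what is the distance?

Computing all pairwise distances among 8 points:

d((5, 3), (-25, 19)) = 34.0
d((5, 3), (4, 2)) = 1.4142 <-- minimum
d((5, 3), (-9, -11)) = 19.799
d((5, 3), (2, 5)) = 3.6056
d((5, 3), (-9, -7)) = 17.2047
d((5, 3), (-21, 30)) = 37.4833
d((5, 3), (-16, -21)) = 31.8904
d((-25, 19), (4, 2)) = 33.6155
d((-25, 19), (-9, -11)) = 34.0
d((-25, 19), (2, 5)) = 30.4138
d((-25, 19), (-9, -7)) = 30.5287
d((-25, 19), (-21, 30)) = 11.7047
d((-25, 19), (-16, -21)) = 41.0
d((4, 2), (-9, -11)) = 18.3848
d((4, 2), (2, 5)) = 3.6056
d((4, 2), (-9, -7)) = 15.8114
d((4, 2), (-21, 30)) = 37.5366
d((4, 2), (-16, -21)) = 30.4795
d((-9, -11), (2, 5)) = 19.4165
d((-9, -11), (-9, -7)) = 4.0
d((-9, -11), (-21, 30)) = 42.72
d((-9, -11), (-16, -21)) = 12.2066
d((2, 5), (-9, -7)) = 16.2788
d((2, 5), (-21, 30)) = 33.9706
d((2, 5), (-16, -21)) = 31.6228
d((-9, -7), (-21, 30)) = 38.8973
d((-9, -7), (-16, -21)) = 15.6525
d((-21, 30), (-16, -21)) = 51.2445

Closest pair: (5, 3) and (4, 2) with distance 1.4142

The closest pair is (5, 3) and (4, 2) with Euclidean distance 1.4142. For 8 points, brute-force pairwise comparison is shown above. For large n, the divide-and-conquer algorithm (sort by x, recurse on halves, check the dividing strip) achieves O(n log n).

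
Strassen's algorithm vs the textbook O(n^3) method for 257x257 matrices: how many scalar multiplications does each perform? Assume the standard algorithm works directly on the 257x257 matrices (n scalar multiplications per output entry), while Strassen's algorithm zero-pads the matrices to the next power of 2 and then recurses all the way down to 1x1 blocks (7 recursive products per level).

Matrix multiplication for 257x257 matrices:

Strassen's algorithm requires power-of-2 dimensions. Pad 257x257 to 512x512 (next power of 2).

Standard algorithm: 257^3 = 16974593 multiplications
Strassen's algorithm: 7^(log2(512)) = 7^9 = 40353607 multiplications
Difference: 16974593 - 40353607 = -23379014 (Strassen uses MORE here due to padding overhead — for small or just-over-power-of-2 n, padding can outweigh the per-level savings)

Standard: 16974593 multiplications (257^3). Strassen: 40353607 multiplications (7^9, after padding to 512x512). Strassen reduces 8 recursive multiplications to 7 at each level.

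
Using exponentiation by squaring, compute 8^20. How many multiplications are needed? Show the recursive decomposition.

Computing 8^20 by squaring (build up from 8^1; each line after the first costs one multiplication):

8^1 = 8
8^2 = (8^1)^2 = 8^2 = 64
8^4 = (8^2)^2 = 64^2 = 4096
8^5 = 8 * 8^4 = 8 * 4096 = 32768
8^10 = (8^5)^2 = 32768^2 = 1073741824
8^20 = (8^10)^2 = 1073741824^2 = 1152921504606846976

Result: 1152921504606846976
Multiplications needed: 5 (5 lines after 8^1)

8^20 = 1152921504606846976. Using exponentiation by squaring, this requires 5 multiplications. The key idea: if the exponent is even, square the half-power; if odd, multiply by the base once.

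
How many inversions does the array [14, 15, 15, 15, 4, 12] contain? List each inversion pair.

Finding inversions in [14, 15, 15, 15, 4, 12]:

(0, 4): arr[0]=14 > arr[4]=4
(0, 5): arr[0]=14 > arr[5]=12
(1, 4): arr[1]=15 > arr[4]=4
(1, 5): arr[1]=15 > arr[5]=12
(2, 4): arr[2]=15 > arr[4]=4
(2, 5): arr[2]=15 > arr[5]=12
(3, 4): arr[3]=15 > arr[4]=4
(3, 5): arr[3]=15 > arr[5]=12

Total inversions: 8

The array has 8 inversion(s): (0,4), (0,5), (1,4), (1,5), (2,4), (2,5), (3,4), (3,5). Each pair (i,j) satisfies i < j and arr[i] > arr[j].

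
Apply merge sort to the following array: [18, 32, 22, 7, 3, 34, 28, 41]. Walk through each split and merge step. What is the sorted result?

Merge sort trace:

Split: [18, 32, 22, 7, 3, 34, 28, 41] -> [18, 32, 22, 7] and [3, 34, 28, 41]
  Split: [18, 32, 22, 7] -> [18, 32] and [22, 7]
    Split: [18, 32] -> [18] and [32]
    Merge: [18] + [32] -> [18, 32]
    Split: [22, 7] -> [22] and [7]
    Merge: [22] + [7] -> [7, 22]
  Merge: [18, 32] + [7, 22] -> [7, 18, 22, 32]
  Split: [3, 34, 28, 41] -> [3, 34] and [28, 41]
    Split: [3, 34] -> [3] and [34]
    Merge: [3] + [34] -> [3, 34]
    Split: [28, 41] -> [28] and [41]
    Merge: [28] + [41] -> [28, 41]
  Merge: [3, 34] + [28, 41] -> [3, 28, 34, 41]
Merge: [7, 18, 22, 32] + [3, 28, 34, 41] -> [3, 7, 18, 22, 28, 32, 34, 41]

Final sorted array: [3, 7, 18, 22, 28, 32, 34, 41]

The merge sort proceeds by recursively splitting the array and merging sorted halves.
After all merges, the sorted array is [3, 7, 18, 22, 28, 32, 34, 41].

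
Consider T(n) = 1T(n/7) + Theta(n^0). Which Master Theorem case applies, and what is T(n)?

Master Theorem for T(n) = 1T(n/7) + O(n^0):

a = 1, b = 7, c = 0
log_b(a) = log_7(1) = 0.0000

Case 2: c = 0 = log_7(1) = 0.0000
T(n) = O(n^0 log n) = O(log n)

For T(n) = 1T(n/7) + O(n^0): log_7(1) = 0.0000. This is Case 2 of the Master Theorem (c = log_b(a), equal work at all levels), giving O(log n).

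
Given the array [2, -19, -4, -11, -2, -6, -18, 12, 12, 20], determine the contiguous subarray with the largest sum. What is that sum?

Using Kadane's algorithm on [2, -19, -4, -11, -2, -6, -18, 12, 12, 20]:

Scanning through the array:
Position 1 (value -19): max_ending_here = -17, max_so_far = 2
Position 2 (value -4): max_ending_here = -4, max_so_far = 2
Position 3 (value -11): max_ending_here = -11, max_so_far = 2
Position 4 (value -2): max_ending_here = -2, max_so_far = 2
Position 5 (value -6): max_ending_here = -6, max_so_far = 2
Position 6 (value -18): max_ending_here = -18, max_so_far = 2
Position 7 (value 12): max_ending_here = 12, max_so_far = 12
Position 8 (value 12): max_ending_here = 24, max_so_far = 24
Position 9 (value 20): max_ending_here = 44, max_so_far = 44

Maximum subarray: [12, 12, 20]
Maximum sum: 44

The maximum subarray is [12, 12, 20] with sum 44. This subarray runs from index 7 to index 9.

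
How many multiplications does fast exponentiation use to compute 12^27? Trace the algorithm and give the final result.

Computing 12^27 by squaring (build up from 12^1; each line after the first costs one multiplication):

12^1 = 12
12^2 = (12^1)^2 = 12^2 = 144
12^3 = 12 * 12^2 = 12 * 144 = 1728
12^6 = (12^3)^2 = 1728^2 = 2985984
12^12 = (12^6)^2 = 2985984^2 = 8916100448256
12^13 = 12 * 12^12 = 12 * 8916100448256 = 106993205379072
12^26 = (12^13)^2 = 106993205379072^2 = 11447545997288281555215581184
12^27 = 12 * 12^26 = 12 * 11447545997288281555215581184 = 137370551967459378662586974208

Result: 137370551967459378662586974208
Multiplications needed: 7 (7 lines after 12^1)

12^27 = 137370551967459378662586974208. Using exponentiation by squaring, this requires 7 multiplications. The key idea: if the exponent is even, square the half-power; if odd, multiply by the base once.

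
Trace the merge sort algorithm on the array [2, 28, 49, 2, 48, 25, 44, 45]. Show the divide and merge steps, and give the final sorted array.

Merge sort trace:

Split: [2, 28, 49, 2, 48, 25, 44, 45] -> [2, 28, 49, 2] and [48, 25, 44, 45]
  Split: [2, 28, 49, 2] -> [2, 28] and [49, 2]
    Split: [2, 28] -> [2] and [28]
    Merge: [2] + [28] -> [2, 28]
    Split: [49, 2] -> [49] and [2]
    Merge: [49] + [2] -> [2, 49]
  Merge: [2, 28] + [2, 49] -> [2, 2, 28, 49]
  Split: [48, 25, 44, 45] -> [48, 25] and [44, 45]
    Split: [48, 25] -> [48] and [25]
    Merge: [48] + [25] -> [25, 48]
    Split: [44, 45] -> [44] and [45]
    Merge: [44] + [45] -> [44, 45]
  Merge: [25, 48] + [44, 45] -> [25, 44, 45, 48]
Merge: [2, 2, 28, 49] + [25, 44, 45, 48] -> [2, 2, 25, 28, 44, 45, 48, 49]

Final sorted array: [2, 2, 25, 28, 44, 45, 48, 49]

The merge sort proceeds by recursively splitting the array and merging sorted halves.
After all merges, the sorted array is [2, 2, 25, 28, 44, 45, 48, 49].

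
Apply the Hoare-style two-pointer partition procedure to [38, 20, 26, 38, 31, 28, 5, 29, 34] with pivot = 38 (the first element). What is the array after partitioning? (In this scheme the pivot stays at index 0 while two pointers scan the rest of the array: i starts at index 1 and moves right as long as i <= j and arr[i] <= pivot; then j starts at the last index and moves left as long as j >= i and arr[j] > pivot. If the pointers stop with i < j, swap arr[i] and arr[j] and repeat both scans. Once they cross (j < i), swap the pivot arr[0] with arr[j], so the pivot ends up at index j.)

Hoare-style two-pointer partition with pivot = 38:

Initial array: [38, 20, 26, 38, 31, 28, 5, 29, 34]

Pointers start at i = 1, j = 8.
i ends at 9, j ends at 8: the pointers have crossed (j < i), so scanning stops.

Swap pivot arr[0] with arr[8] to place pivot at position 8: [34, 20, 26, 38, 31, 28, 5, 29, 38]
Pivot position: 8

After partitioning with pivot 38, the array becomes [34, 20, 26, 38, 31, 28, 5, 29, 38]. The pivot is placed at index 8. All elements to the left of the pivot are <= 38, and all elements to the right are > 38.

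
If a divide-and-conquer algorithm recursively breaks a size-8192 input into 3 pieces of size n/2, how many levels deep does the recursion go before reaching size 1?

For divide and conquer with division factor 2:

Problem sizes at each level:
Level 0: 8192
Level 1: 4096
Level 2: 2048
Level 3: 1024
Level 4: 512
Level 5: 256
Level 6: 128
Level 7: 64
Level 8: 32
Level 9: 16
Level 10: 8
Level 11: 4
Level 12: 2
Level 13: 1

The root is level 0 and the size-1 base case is level 13 (the tree spans levels 0 through 13, i.e. 14 levels counting the root), so the depth is the number of divisions: log_2(8192) = 13

The recursion tree depth is log_2(8192) = 13. At each level, the problem size is divided by 2, so it takes 13 divisions to reduce to a base case of size 1. The algorithm makes 3 recursive calls at each level.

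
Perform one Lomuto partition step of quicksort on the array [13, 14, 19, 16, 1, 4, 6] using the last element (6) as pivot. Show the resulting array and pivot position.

Lomuto partition with pivot = 6:

Initial array: [13, 14, 19, 16, 1, 4, 6]

arr[0]=13 > 6: no swap
arr[1]=14 > 6: no swap
arr[2]=19 > 6: no swap
arr[3]=16 > 6: no swap
arr[4]=1 <= 6: swap with position 0, array becomes [1, 14, 19, 16, 13, 4, 6]
arr[5]=4 <= 6: swap with position 1, array becomes [1, 4, 19, 16, 13, 14, 6]

Place pivot at position 2: [1, 4, 6, 16, 13, 14, 19]
Pivot position: 2

After partitioning with pivot 6, the array becomes [1, 4, 6, 16, 13, 14, 19]. The pivot is placed at index 2. All elements to the left of the pivot are <= 6, and all elements to the right are > 6.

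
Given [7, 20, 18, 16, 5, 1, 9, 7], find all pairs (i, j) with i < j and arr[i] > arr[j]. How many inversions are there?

Finding inversions in [7, 20, 18, 16, 5, 1, 9, 7]:

(0, 4): arr[0]=7 > arr[4]=5
(0, 5): arr[0]=7 > arr[5]=1
(1, 2): arr[1]=20 > arr[2]=18
(1, 3): arr[1]=20 > arr[3]=16
(1, 4): arr[1]=20 > arr[4]=5
(1, 5): arr[1]=20 > arr[5]=1
(1, 6): arr[1]=20 > arr[6]=9
(1, 7): arr[1]=20 > arr[7]=7
(2, 3): arr[2]=18 > arr[3]=16
(2, 4): arr[2]=18 > arr[4]=5
(2, 5): arr[2]=18 > arr[5]=1
(2, 6): arr[2]=18 > arr[6]=9
(2, 7): arr[2]=18 > arr[7]=7
(3, 4): arr[3]=16 > arr[4]=5
(3, 5): arr[3]=16 > arr[5]=1
(3, 6): arr[3]=16 > arr[6]=9
(3, 7): arr[3]=16 > arr[7]=7
(4, 5): arr[4]=5 > arr[5]=1
(6, 7): arr[6]=9 > arr[7]=7

Total inversions: 19

The array has 19 inversion(s): (0,4), (0,5), (1,2), (1,3), (1,4), (1,5), (1,6), (1,7), (2,3), (2,4), (2,5), (2,6), (2,7), (3,4), (3,5), (3,6), (3,7), (4,5), (6,7). Each pair (i,j) satisfies i < j and arr[i] > arr[j].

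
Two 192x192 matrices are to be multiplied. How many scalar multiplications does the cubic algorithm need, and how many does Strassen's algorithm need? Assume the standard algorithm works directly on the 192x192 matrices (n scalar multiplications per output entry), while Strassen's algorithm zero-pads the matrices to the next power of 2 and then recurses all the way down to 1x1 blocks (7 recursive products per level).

Matrix multiplication for 192x192 matrices:

Strassen's algorithm requires power-of-2 dimensions. Pad 192x192 to 256x256 (next power of 2).

Standard algorithm: 192^3 = 7077888 multiplications
Strassen's algorithm: 7^(log2(256)) = 7^8 = 5764801 multiplications
Savings: 7077888 - 5764801 = 1313087 multiplications

Standard: 7077888 multiplications (192^3). Strassen: 5764801 multiplications (7^8, after padding to 256x256). Strassen reduces 8 recursive multiplications to 7 at each level.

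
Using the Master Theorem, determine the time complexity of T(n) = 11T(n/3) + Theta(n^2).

Master Theorem for T(n) = 11T(n/3) + O(n^2):

a = 11, b = 3, c = 2
log_b(a) = log_3(11) = 2.1827

Case 1: c = 2 < log_3(11) = 2.1827
T(n) = O(n^(log_3 11))

For T(n) = 11T(n/3) + O(n^2): log_3(11) = 2.1827. This is Case 1 of the Master Theorem (c < log_b(a), work dominated by leaves), giving O(n^(log_3 11)).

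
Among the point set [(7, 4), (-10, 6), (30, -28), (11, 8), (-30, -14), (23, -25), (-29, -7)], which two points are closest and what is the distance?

Computing all pairwise distances among 7 points:

d((7, 4), (-10, 6)) = 17.1172
d((7, 4), (30, -28)) = 39.4081
d((7, 4), (11, 8)) = 5.6569 <-- minimum
d((7, 4), (-30, -14)) = 41.1461
d((7, 4), (23, -25)) = 33.121
d((7, 4), (-29, -7)) = 37.6431
d((-10, 6), (30, -28)) = 52.4976
d((-10, 6), (11, 8)) = 21.095
d((-10, 6), (-30, -14)) = 28.2843
d((-10, 6), (23, -25)) = 45.2769
d((-10, 6), (-29, -7)) = 23.0217
d((30, -28), (11, 8)) = 40.7063
d((30, -28), (-30, -14)) = 61.6117
d((30, -28), (23, -25)) = 7.6158
d((30, -28), (-29, -7)) = 62.6259
d((11, 8), (-30, -14)) = 46.5296
d((11, 8), (23, -25)) = 35.1141
d((11, 8), (-29, -7)) = 42.72
d((-30, -14), (23, -25)) = 54.1295
d((-30, -14), (-29, -7)) = 7.0711
d((23, -25), (-29, -7)) = 55.0273

Closest pair: (7, 4) and (11, 8) with distance 5.6569

The closest pair is (7, 4) and (11, 8) with Euclidean distance 5.6569. For 7 points, brute-force pairwise comparison is shown above. For large n, the divide-and-conquer algorithm (sort by x, recurse on halves, check the dividing strip) achieves O(n log n).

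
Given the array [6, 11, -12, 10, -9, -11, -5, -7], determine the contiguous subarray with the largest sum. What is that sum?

Using Kadane's algorithm on [6, 11, -12, 10, -9, -11, -5, -7]:

Scanning through the array:
Position 1 (value 11): max_ending_here = 17, max_so_far = 17
Position 2 (value -12): max_ending_here = 5, max_so_far = 17
Position 3 (value 10): max_ending_here = 15, max_so_far = 17
Position 4 (value -9): max_ending_here = 6, max_so_far = 17
Position 5 (value -11): max_ending_here = -5, max_so_far = 17
Position 6 (value -5): max_ending_here = -5, max_so_far = 17
Position 7 (value -7): max_ending_here = -7, max_so_far = 17

Maximum subarray: [6, 11]
Maximum sum: 17

The maximum subarray is [6, 11] with sum 17. This subarray runs from index 0 to index 1.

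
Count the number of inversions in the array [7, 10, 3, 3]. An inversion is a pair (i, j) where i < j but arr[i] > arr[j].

Finding inversions in [7, 10, 3, 3]:

(0, 2): arr[0]=7 > arr[2]=3
(0, 3): arr[0]=7 > arr[3]=3
(1, 2): arr[1]=10 > arr[2]=3
(1, 3): arr[1]=10 > arr[3]=3

Total inversions: 4

The array has 4 inversion(s): (0,2), (0,3), (1,2), (1,3). Each pair (i,j) satisfies i < j and arr[i] > arr[j].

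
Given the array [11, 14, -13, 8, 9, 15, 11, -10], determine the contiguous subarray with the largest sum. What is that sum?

Using Kadane's algorithm on [11, 14, -13, 8, 9, 15, 11, -10]:

Scanning through the array:
Position 1 (value 14): max_ending_here = 25, max_so_far = 25
Position 2 (value -13): max_ending_here = 12, max_so_far = 25
Position 3 (value 8): max_ending_here = 20, max_so_far = 25
Position 4 (value 9): max_ending_here = 29, max_so_far = 29
Position 5 (value 15): max_ending_here = 44, max_so_far = 44
Position 6 (value 11): max_ending_here = 55, max_so_far = 55
Position 7 (value -10): max_ending_here = 45, max_so_far = 55

Maximum subarray: [11, 14, -13, 8, 9, 15, 11]
Maximum sum: 55

The maximum subarray is [11, 14, -13, 8, 9, 15, 11] with sum 55. This subarray runs from index 0 to index 6.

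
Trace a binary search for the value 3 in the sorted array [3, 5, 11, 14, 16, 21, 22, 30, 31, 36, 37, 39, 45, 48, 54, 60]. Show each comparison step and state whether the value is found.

Binary search for 3 in [3, 5, 11, 14, 16, 21, 22, 30, 31, 36, 37, 39, 45, 48, 54, 60]:

lo=0, hi=15, mid=7, arr[mid]=30 -> 30 > 3, search left half
lo=0, hi=6, mid=3, arr[mid]=14 -> 14 > 3, search left half
lo=0, hi=2, mid=1, arr[mid]=5 -> 5 > 3, search left half
lo=0, hi=0, mid=0, arr[mid]=3 -> Found target at index 0!

Binary search finds 3 at index 0 after 4 comparisons. The search repeatedly halves the search space by comparing with the middle element.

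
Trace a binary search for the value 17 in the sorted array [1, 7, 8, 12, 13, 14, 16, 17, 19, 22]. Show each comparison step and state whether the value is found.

Binary search for 17 in [1, 7, 8, 12, 13, 14, 16, 17, 19, 22]:

lo=0, hi=9, mid=4, arr[mid]=13 -> 13 < 17, search right half
lo=5, hi=9, mid=7, arr[mid]=17 -> Found target at index 7!

Binary search finds 17 at index 7 after 2 comparisons. The search repeatedly halves the search space by comparing with the middle element.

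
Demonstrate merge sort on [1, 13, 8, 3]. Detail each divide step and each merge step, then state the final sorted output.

Merge sort trace:

Split: [1, 13, 8, 3] -> [1, 13] and [8, 3]
  Split: [1, 13] -> [1] and [13]
  Merge: [1] + [13] -> [1, 13]
  Split: [8, 3] -> [8] and [3]
  Merge: [8] + [3] -> [3, 8]
Merge: [1, 13] + [3, 8] -> [1, 3, 8, 13]

Final sorted array: [1, 3, 8, 13]

The merge sort proceeds by recursively splitting the array and merging sorted halves.
After all merges, the sorted array is [1, 3, 8, 13].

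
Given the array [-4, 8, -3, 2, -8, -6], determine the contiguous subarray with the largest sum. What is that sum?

Using Kadane's algorithm on [-4, 8, -3, 2, -8, -6]:

Scanning through the array:
Position 1 (value 8): max_ending_here = 8, max_so_far = 8
Position 2 (value -3): max_ending_here = 5, max_so_far = 8
Position 3 (value 2): max_ending_here = 7, max_so_far = 8
Position 4 (value -8): max_ending_here = -1, max_so_far = 8
Position 5 (value -6): max_ending_here = -6, max_so_far = 8

Maximum subarray: [8]
Maximum sum: 8

The maximum subarray is [8] with sum 8. This subarray runs from index 1 to index 1.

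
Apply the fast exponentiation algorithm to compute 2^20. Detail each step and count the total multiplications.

Computing 2^20 by squaring (build up from 2^1; each line after the first costs one multiplication):

2^1 = 2
2^2 = (2^1)^2 = 2^2 = 4
2^4 = (2^2)^2 = 4^2 = 16
2^5 = 2 * 2^4 = 2 * 16 = 32
2^10 = (2^5)^2 = 32^2 = 1024
2^20 = (2^10)^2 = 1024^2 = 1048576

Result: 1048576
Multiplications needed: 5 (5 lines after 2^1)

2^20 = 1048576. Using exponentiation by squaring, this requires 5 multiplications. The key idea: if the exponent is even, square the half-power; if odd, multiply by the base once.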